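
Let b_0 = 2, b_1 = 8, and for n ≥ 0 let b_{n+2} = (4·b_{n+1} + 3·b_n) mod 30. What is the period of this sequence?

We have b_0 = 2; b_1 = 8; b_2 = 8; b_3 = 26; b_4 = 8; b_5 = 20; b_6 = 14; b_7 = 26; b_8 = 26; b_9 = 2; b_{10} = 26; b_{11} = 20; b_{12} = 8; b_{13} = 2; b_{14} = 2; b_{15} = 14; b_{16} = 2; b_{17} = 20; b_{18} = 26; b_{19} = 14; b_{20} = 14; b_{21} = 8; b_{22} = 14; b_{23} = 20; b_{24} = 2; b_{25} = 8.
The sequence repeats with period 24.

24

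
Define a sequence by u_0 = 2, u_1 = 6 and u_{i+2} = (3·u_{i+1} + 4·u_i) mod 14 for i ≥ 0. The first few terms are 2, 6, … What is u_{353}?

0

Computing terms: u_0 = 2; u_1 = 6; u_2 = 12; u_3 = 4; u_4 = 4; u_5 = 0; u_6 = 2; u_7 = 6.
The sequence repeats with period 6.
So u_{353} = u_{0 + ((353-0) mod 6)} = u_5 = 0.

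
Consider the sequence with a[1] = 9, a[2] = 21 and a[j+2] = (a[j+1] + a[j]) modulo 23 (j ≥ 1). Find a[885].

18

a[1] = 9; a[2] = 21; a[3] = 7; a[4] = 5; a[5] = 12; a[6] = 17; a[7] = 6; a[8] = 0; a[9] = 6; a[10] = 6; a[11] = 12; a[12] = 18; a[13] = 7; a[14] = 2; a[15] = 9; a[16] = 11; a[17] = 20; a[18] = 8; a[19] = 5; a[20] = 13; a[21] = 18; a[22] = 8; a[23] = 3; a[24] = 11; a[25] = 14; a[26] = 2; a[27] = 16; a[28] = 18; a[29] = 11; a[30] = 6; a[31] = 17; a[32] = 0; a[33] = 17; a[34] = 17; a[35] = 11; a[36] = 5; a[37] = 16; a[38] = 21; a[39] = 14; a[40] = 12; a[41] = 3; a[42] = 15; a[43] = 18; a[44] = 10; a[45] = 5; a[46] = 15; a[47] = 20; a[48] = 12; a[49] = 9; a[50] = 21.
Since (a[49], a[50]) = (a[1], a[2]) = (9, 21) (two consecutive terms determine the rest), the sequence is periodic with period 48.
(885 - 1) mod 48 = 20, so a[885] = a[21] = 18.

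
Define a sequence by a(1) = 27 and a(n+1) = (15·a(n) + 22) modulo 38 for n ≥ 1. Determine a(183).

a(1) = 27, a(2) = 9, a(3) = 5, a(4) = 21, a(5) = 33, a(6) = 23, a(7) = 25, a(8) = 17, a(9) = 11, a(10) = 35, a(11) = 15, a(12) = 19, a(13) = 3, a(14) = 29, a(15) = 1, a(16) = 37, a(17) = 7, a(18) = 13, a(19) = 27.
The sequence repeats with period 18.
So a(183) = a(1 + ((183-1) mod 18)) = a(3) = 5.

5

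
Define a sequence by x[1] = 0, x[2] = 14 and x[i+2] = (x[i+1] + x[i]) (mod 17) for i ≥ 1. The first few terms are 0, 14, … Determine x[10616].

Computing terms: x[1] = 0, x[2] = 14, x[3] = 14, x[4] = 11, x[5] = 8, x[6] = 2, x[7] = 10, x[8] = 12, x[9] = 5, x[10] = 0, x[11] = 5, x[12] = 5, x[13] = 10, x[14] = 15, x[15] = 8, x[16] = 6, x[17] = 14, x[18] = 3, x[19] = 0, x[20] = 3, x[21] = 3, x[22] = 6, x[23] = 9, x[24] = 15, x[25] = 7, x[26] = 5, x[27] = 12, x[28] = 0, x[29] = 12, x[30] = 12, x[31] = 7, x[32] = 2, x[33] = 9, x[34] = 11, x[35] = 3, x[36] = 14, x[37] = 0, x[38] = 14.
The sequence repeats with period 36.
(10616 - 1) mod 36 = 31, so x[10616] = x[32] = 2.

2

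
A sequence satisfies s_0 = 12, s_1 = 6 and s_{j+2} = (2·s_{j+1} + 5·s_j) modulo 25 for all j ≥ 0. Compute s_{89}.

We have s_0 = 12; s_1 = 6; s_2 = 22; s_3 = 24; s_4 = 8; s_5 = 11; s_6 = 12; s_7 = 4; s_8 = 18; s_9 = 6; s_{10} = 2; s_{11} = 9; s_{12} = 3; s_{13} = 1; s_{14} = 17; s_{15} = 14; s_{16} = 13; s_{17} = 21; s_{18} = 7; s_{19} = 19; s_{20} = 23; s_{21} = 16; s_{22} = 22; s_{23} = 24.
Since (s_{22}, s_{23}) = (s_2, s_3) = (22, 24) (two consecutive terms determine the rest), the sequence is eventually periodic: after a pre-period of length 2 it cycles with period 20.
For j ≥ 2, s_j depends only on (j - 2) mod 20. (89 - 2) mod 20 = 7, so s_{89} = s_9 = 6.

6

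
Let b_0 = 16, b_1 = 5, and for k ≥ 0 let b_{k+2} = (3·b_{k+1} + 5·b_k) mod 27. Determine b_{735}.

We have b_0 = 16,  b_1 = 5,  b_2 = 14,  b_3 = 13,  b_4 = 1,  b_5 = 14,  b_6 = 20,  b_7 = 22,  b_8 = 4,  b_9 = 14,  b_{10} = 8,  b_{11} = 13,  b_{12} = 25,  b_{13} = 5,  b_{14} = 5,  b_{15} = 13,  b_{16} = 10,  b_{17} = 14,  b_{18} = 11,  b_{19} = 22,  b_{20} = 13,  b_{21} = 14,  b_{22} = 26,  b_{23} = 13,  b_{24} = 7,  b_{25} = 5,  b_{26} = 23,  b_{27} = 13,  b_{28} = 19,  b_{29} = 14,  b_{30} = 2,  b_{31} = 22,  b_{32} = 22,  b_{33} = 14,  b_{34} = 17,  b_{35} = 13,  b_{36} = 16,  b_{37} = 5.
Since (b_{36}, b_{37}) = (b_0, b_1) = (16, 5) (two consecutive terms determine the rest), the sequence is periodic with period 36.
(735 - 0) mod 36 = 15, so b_{735} = b_{15} = 13.

13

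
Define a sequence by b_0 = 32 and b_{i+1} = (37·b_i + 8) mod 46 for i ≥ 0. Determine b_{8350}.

24

Listing terms: b_0 = 32,  b_1 = 42,  b_2 = 44,  b_3 = 26,  b_4 = 4,  b_5 = 18,  b_6 = 30,  b_7 = 14,  b_8 = 20,  b_9 = 12,  b_{10} = 38,  b_{11} = 34,  b_{12} = 24,  b_{13} = 22,  b_{14} = 40,  b_{15} = 16,  b_{16} = 2,  b_{17} = 36,  b_{18} = 6,  b_{19} = 0,  b_{20} = 8,  b_{21} = 28,  b_{22} = 32.
The sequence repeats with period 22.
So b_{8350} = b_{0 + ((8350-0) mod 22)} = b_{12} = 24.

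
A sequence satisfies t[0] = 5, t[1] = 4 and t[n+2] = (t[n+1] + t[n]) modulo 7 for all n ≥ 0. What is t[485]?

0

Computing terms: t[0] = 5; t[1] = 4; t[2] = 2; t[3] = 6; t[4] = 1; t[5] = 0; t[6] = 1; t[7] = 1; t[8] = 2; t[9] = 3; t[10] = 5; t[11] = 1; t[12] = 6; t[13] = 0; t[14] = 6; t[15] = 6; t[16] = 5; t[17] = 4.
The sequence repeats with period 16.
So t[485] = t[0 + ((485-0) mod 16)] = t[5] = 0.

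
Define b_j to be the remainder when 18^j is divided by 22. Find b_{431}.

18

b_0 = 1,  b_1 = 18,  b_2 = 16,  b_3 = 2,  b_4 = 14,  b_5 = 10,  b_6 = 4,  b_7 = 6,  b_8 = 20,  b_9 = 8,  b_{10} = 12,  b_{11} = 18.
Since b_{11} = b_1 = 18, the sequence is eventually periodic: after a pre-period of length 1 it cycles with period 10.
For j ≥ 1, b_j depends only on (j - 1) mod 10. (431 - 1) mod 10 = 0, so b_{431} = b_1 = 18.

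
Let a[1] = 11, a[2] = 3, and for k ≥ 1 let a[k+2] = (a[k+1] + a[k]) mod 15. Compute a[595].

Listing terms: a[1] = 11; a[2] = 3; a[3] = 14; a[4] = 2; a[5] = 1; a[6] = 3; a[7] = 4; a[8] = 7; a[9] = 11; a[10] = 3.
The sequence repeats with period 8.
(595 - 1) mod 8 = 2, so a[595] = a[3] = 14.

14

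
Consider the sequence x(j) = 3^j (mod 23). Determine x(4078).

Listing terms: x(1) = 3,  x(2) = 9,  x(3) = 4,  x(4) = 12,  x(5) = 13,  x(6) = 16,  x(7) = 2,  x(8) = 6,  x(9) = 18,  x(10) = 8,  x(11) = 1,  x(12) = 3.
The sequence repeats with period 11.
So x(4078) = x(1 + ((4078-1) mod 11)) = x(8) = 6.

6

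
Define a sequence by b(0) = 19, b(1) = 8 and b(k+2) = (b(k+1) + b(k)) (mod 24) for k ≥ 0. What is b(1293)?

7

Listing terms: b(0) = 19, b(1) = 8, b(2) = 3, b(3) = 11, b(4) = 14, b(5) = 1, b(6) = 15, b(7) = 16, b(8) = 7, b(9) = 23, b(10) = 6, b(11) = 5, b(12) = 11, b(13) = 16, b(14) = 3, b(15) = 19, b(16) = 22, b(17) = 17, b(18) = 15, b(19) = 8, b(20) = 23, b(21) = 7, b(22) = 6, b(23) = 13, b(24) = 19, b(25) = 8.
Since (b(24), b(25)) = (b(0), b(1)) = (19, 8) (two consecutive terms determine the rest), the sequence is periodic with period 24.
(1293 - 0) mod 24 = 21, so b(1293) = b(21) = 7.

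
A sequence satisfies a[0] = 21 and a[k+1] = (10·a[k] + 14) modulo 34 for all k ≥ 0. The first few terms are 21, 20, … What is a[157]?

Listing terms: a[0] = 21; a[1] = 20; a[2] = 10; a[3] = 12; a[4] = 32; a[5] = 28; a[6] = 22; a[7] = 30; a[8] = 8; a[9] = 26; a[10] = 2; a[11] = 0; a[12] = 14; a[13] = 18; a[14] = 24; a[15] = 16; a[16] = 4; a[17] = 20.
Since a[17] = a[1] = 20, the sequence is eventually periodic: after a pre-period of length 1 it cycles with period 16.
For k ≥ 1, a[k] depends only on (k - 1) mod 16. (157 - 1) mod 16 = 12, so a[157] = a[13] = 18.

18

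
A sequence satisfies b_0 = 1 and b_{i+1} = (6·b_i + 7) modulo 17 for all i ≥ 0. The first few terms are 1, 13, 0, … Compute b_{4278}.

11

b_0 = 1,  b_1 = 13,  b_2 = 0,  b_3 = 7,  b_4 = 15,  b_5 = 12,  b_6 = 11,  b_7 = 5,  b_8 = 3,  b_9 = 8,  b_{10} = 4,  b_{11} = 14,  b_{12} = 6,  b_{13} = 9,  b_{14} = 10,  b_{15} = 16,  b_{16} = 1.
The sequence repeats with period 16.
So b_{4278} = b_{0 + ((4278-0) mod 16)} = b_6 = 11.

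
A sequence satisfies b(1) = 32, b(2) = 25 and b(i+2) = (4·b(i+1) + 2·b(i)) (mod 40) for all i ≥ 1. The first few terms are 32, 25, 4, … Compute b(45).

32

We have b(1) = 32, b(2) = 25, b(3) = 4, b(4) = 26, b(5) = 32, b(6) = 20, b(7) = 24, b(8) = 16, b(9) = 32, b(10) = 0, b(11) = 24, b(12) = 16.
Since (b(11), b(12)) = (b(7), b(8)) = (24, 16) (two consecutive terms determine the rest), the sequence is eventually periodic: after a pre-period of length 6 it cycles with period 4.
For i ≥ 7, b(i) depends only on (i - 7) mod 4. (45 - 7) mod 4 = 2, so b(45) = b(9) = 32.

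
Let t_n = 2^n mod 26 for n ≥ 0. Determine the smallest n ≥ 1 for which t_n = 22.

Listing terms: t_0 = 1; t_1 = 2; t_2 = 4; t_3 = 8; t_4 = 16; t_5 = 6; t_6 = 12; t_7 = 24; t_8 = 22; t_9 = 18; t_{10} = 10; t_{11} = 20; t_{12} = 14; t_{13} = 2.
Since t_{13} = t_1 = 2, the sequence is eventually periodic: after a pre-period of length 1 it cycles with period 12.
The value 22 first appears (with n ≥ 1) at t_8.

8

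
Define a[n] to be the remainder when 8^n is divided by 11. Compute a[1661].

8

We have a[1] = 8, a[2] = 9, a[3] = 6, a[4] = 4, a[5] = 10, a[6] = 3, a[7] = 2, a[8] = 5, a[9] = 7, a[10] = 1, a[11] = 8.
The sequence repeats with period 10.
So a[1661] = a[1 + ((1661-1) mod 10)] = a[1] = 8.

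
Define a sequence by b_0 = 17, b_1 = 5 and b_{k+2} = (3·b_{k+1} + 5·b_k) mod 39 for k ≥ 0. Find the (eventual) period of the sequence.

We have b_0 = 17; b_1 = 5; b_2 = 22; b_3 = 13; b_4 = 32; b_5 = 5; b_6 = 19; b_7 = 4; b_8 = 29; b_9 = 29; b_{10} = 37; b_{11} = 22; b_{12} = 17; b_{13} = 5.
Since (b_{12}, b_{13}) = (b_0, b_1) = (17, 5) (two consecutive terms determine the rest), the sequence is periodic with period 12.

12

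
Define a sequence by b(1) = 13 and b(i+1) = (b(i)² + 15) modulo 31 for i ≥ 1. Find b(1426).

b(1) = 13; b(2) = 29; b(3) = 19; b(4) = 4; b(5) = 0; b(6) = 15; b(7) = 23; b(8) = 17; b(9) = 25; b(10) = 20; b(11) = 12; b(12) = 4.
Since b(12) = b(4) = 4, the sequence is eventually periodic: after a pre-period of length 3 it cycles with period 8.
For i ≥ 4, b(i) depends only on (i - 4) mod 8. (1426 - 4) mod 8 = 6, so b(1426) = b(10) = 20.

20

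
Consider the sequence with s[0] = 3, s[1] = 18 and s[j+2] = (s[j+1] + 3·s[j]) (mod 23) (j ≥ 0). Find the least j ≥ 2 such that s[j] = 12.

3

Listing terms: s[0] = 3; s[1] = 18; s[2] = 4; s[3] = 12; s[4] = 1; s[5] = 14; s[6] = 17; s[7] = 13; s[8] = 18; s[9] = 11; s[10] = 19; s[11] = 6; s[12] = 17; s[13] = 12; s[14] = 17; s[15] = 7; s[16] = 12; s[17] = 10; s[18] = 0; s[19] = 7; s[20] = 7; s[21] = 5; s[22] = 3; s[23] = 18.
Since (s[22], s[23]) = (s[0], s[1]) = (3, 18) (two consecutive terms determine the rest), the sequence is periodic with period 22.
The value 12 first appears (with j ≥ 2) at s[3].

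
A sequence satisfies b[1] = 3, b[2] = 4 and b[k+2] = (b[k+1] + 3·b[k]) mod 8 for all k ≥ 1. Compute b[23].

We have b[1] = 3, b[2] = 4, b[3] = 5, b[4] = 1, b[5] = 0, b[6] = 3, b[7] = 3, b[8] = 4.
Since (b[7], b[8]) = (b[1], b[2]) = (3, 4) (two consecutive terms determine the rest), the sequence is periodic with period 6.
So b[23] = b[1 + ((23-1) mod 6)] = b[5] = 0.

0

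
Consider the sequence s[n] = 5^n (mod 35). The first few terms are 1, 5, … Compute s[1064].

We have s[0] = 1, s[1] = 5, s[2] = 25, s[3] = 20, s[4] = 30, s[5] = 10, s[6] = 15, s[7] = 5.
Since s[7] = s[1] = 5, the sequence is eventually periodic: after a pre-period of length 1 it cycles with period 6.
For n ≥ 1, s[n] depends only on (n - 1) mod 6. (1064 - 1) mod 6 = 1, so s[1064] = s[2] = 25.

25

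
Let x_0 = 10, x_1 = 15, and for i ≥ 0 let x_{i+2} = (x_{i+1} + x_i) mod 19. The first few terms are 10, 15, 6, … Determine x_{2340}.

We have x_0 = 10; x_1 = 15; x_2 = 6; x_3 = 2; x_4 = 8; x_5 = 10; x_6 = 18; x_7 = 9; x_8 = 8; x_9 = 17; x_{10} = 6; x_{11} = 4; x_{12} = 10; x_{13} = 14; x_{14} = 5; x_{15} = 0; x_{16} = 5; x_{17} = 5; x_{18} = 10; x_{19} = 15.
Since (x_{18}, x_{19}) = (x_0, x_1) = (10, 15) (two consecutive terms determine the rest), the sequence is periodic with period 18.
So x_{2340} = x_{0 + ((2340-0) mod 18)} = x_0 = 10.

10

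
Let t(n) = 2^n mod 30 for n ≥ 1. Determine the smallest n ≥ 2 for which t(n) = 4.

2

We have t(1) = 2, t(2) = 4, t(3) = 8, t(4) = 16, t(5) = 2.
The sequence repeats with period 4.
The value 4 first appears (with n ≥ 2) at t(2).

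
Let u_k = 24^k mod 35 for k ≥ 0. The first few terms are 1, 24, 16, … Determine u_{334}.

11

We have u_0 = 1; u_1 = 24; u_2 = 16; u_3 = 34; u_4 = 11; u_5 = 19; u_6 = 1.
The sequence repeats with period 6.
So u_{334} = u_{0 + ((334-0) mod 6)} = u_4 = 11.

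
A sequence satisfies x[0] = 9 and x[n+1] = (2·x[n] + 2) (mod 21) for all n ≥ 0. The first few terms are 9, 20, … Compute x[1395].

Computing terms: x[0] = 9, x[1] = 20, x[2] = 0, x[3] = 2, x[4] = 6, x[5] = 14, x[6] = 9.
The sequence repeats with period 6.
So x[1395] = x[0 + ((1395-0) mod 6)] = x[3] = 2.

2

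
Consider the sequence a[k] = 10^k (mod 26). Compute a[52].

We have a[1] = 10, a[2] = 22, a[3] = 12, a[4] = 16, a[5] = 4, a[6] = 14, a[7] = 10.
Since a[7] = a[1] = 10, the sequence is periodic with period 6.
(52 - 1) mod 6 = 3, so a[52] = a[4] = 16.

16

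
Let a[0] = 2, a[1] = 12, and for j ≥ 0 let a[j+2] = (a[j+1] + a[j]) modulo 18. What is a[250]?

8

Computing terms: a[0] = 2,  a[1] = 12,  a[2] = 14,  a[3] = 8,  a[4] = 4,  a[5] = 12,  a[6] = 16,  a[7] = 10,  a[8] = 8,  a[9] = 0,  a[10] = 8,  a[11] = 8,  a[12] = 16,  a[13] = 6,  a[14] = 4,  a[15] = 10,  a[16] = 14,  a[17] = 6,  a[18] = 2,  a[19] = 8,  a[20] = 10,  a[21] = 0,  a[22] = 10,  a[23] = 10,  a[24] = 2,  a[25] = 12.
Since (a[24], a[25]) = (a[0], a[1]) = (2, 12) (two consecutive terms determine the rest), the sequence is periodic with period 24.
So a[250] = a[0 + ((250-0) mod 24)] = a[10] = 8.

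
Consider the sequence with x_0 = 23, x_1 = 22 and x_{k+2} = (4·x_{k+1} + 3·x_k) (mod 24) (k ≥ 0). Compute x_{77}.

22

x_0 = 23, x_1 = 22, x_2 = 13, x_3 = 22, x_4 = 7, x_5 = 22, x_6 = 13.
Since (x_5, x_6) = (x_1, x_2) = (22, 13) (two consecutive terms determine the rest), the sequence is eventually periodic: after a pre-period of length 1 it cycles with period 4.
For k ≥ 1, x_k depends only on (k - 1) mod 4. (77 - 1) mod 4 = 0, so x_{77} = x_1 = 22.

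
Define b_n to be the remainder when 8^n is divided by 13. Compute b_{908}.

1

Computing terms: b_1 = 8,  b_2 = 12,  b_3 = 5,  b_4 = 1,  b_5 = 8.
The sequence repeats with period 4.
(908 - 1) mod 4 = 3, so b_{908} = b_4 = 1.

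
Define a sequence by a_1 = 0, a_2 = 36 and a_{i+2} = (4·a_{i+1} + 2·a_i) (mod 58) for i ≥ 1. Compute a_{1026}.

34

We have a_1 = 0, a_2 = 36, a_3 = 28, a_4 = 10, a_5 = 38, a_6 = 56, a_7 = 10, a_8 = 36, a_9 = 48, a_{10} = 32, a_{11} = 50, a_{12} = 32, a_{13} = 54, a_{14} = 48, a_{15} = 10, a_{16} = 20, a_{17} = 42, a_{18} = 34, a_{19} = 46, a_{20} = 20, a_{21} = 56, a_{22} = 32, a_{23} = 8, a_{24} = 38, a_{25} = 52, a_{26} = 52, a_{27} = 22, a_{28} = 18, a_{29} = 0, a_{30} = 36.
Since (a_{29}, a_{30}) = (a_1, a_2) = (0, 36) (two consecutive terms determine the rest), the sequence is periodic with period 28.
So a_{1026} = a_{1 + ((1026-1) mod 28)} = a_{18} = 34.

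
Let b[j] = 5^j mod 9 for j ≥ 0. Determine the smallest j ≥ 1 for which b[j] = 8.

b[0] = 1, b[1] = 5, b[2] = 7, b[3] = 8, b[4] = 4, b[5] = 2, b[6] = 1.
The sequence repeats with period 6.
The value 8 first appears (with j ≥ 1) at b[3].

3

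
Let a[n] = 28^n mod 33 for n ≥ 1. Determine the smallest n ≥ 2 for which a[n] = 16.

6

a[1] = 28; a[2] = 25; a[3] = 7; a[4] = 31; a[5] = 10; a[6] = 16; a[7] = 19; a[8] = 4; a[9] = 13; a[10] = 1; a[11] = 28.
The sequence repeats with period 10.
The value 16 first appears (with n ≥ 2) at a[6].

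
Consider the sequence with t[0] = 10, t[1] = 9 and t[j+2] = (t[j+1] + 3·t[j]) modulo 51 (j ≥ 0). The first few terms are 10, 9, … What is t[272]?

Listing terms: t[0] = 10; t[1] = 9; t[2] = 39; t[3] = 15; t[4] = 30; t[5] = 24; t[6] = 12; t[7] = 33; t[8] = 18; t[9] = 15; t[10] = 18; t[11] = 12; t[12] = 15; t[13] = 0; t[14] = 45; t[15] = 45; t[16] = 27; t[17] = 9; t[18] = 39.
Since (t[17], t[18]) = (t[1], t[2]) = (9, 39) (two consecutive terms determine the rest), the sequence is eventually periodic: after a pre-period of length 1 it cycles with period 16.
For j ≥ 1, t[j] depends only on (j - 1) mod 16. (272 - 1) mod 16 = 15, so t[272] = t[16] = 27.

27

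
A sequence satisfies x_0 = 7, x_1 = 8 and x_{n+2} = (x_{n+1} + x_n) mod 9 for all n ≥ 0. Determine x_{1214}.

x_0 = 7,  x_1 = 8,  x_2 = 6,  x_3 = 5,  x_4 = 2,  x_5 = 7,  x_6 = 0,  x_7 = 7,  x_8 = 7,  x_9 = 5,  x_{10} = 3,  x_{11} = 8,  x_{12} = 2,  x_{13} = 1,  x_{14} = 3,  x_{15} = 4,  x_{16} = 7,  x_{17} = 2,  x_{18} = 0,  x_{19} = 2,  x_{20} = 2,  x_{21} = 4,  x_{22} = 6,  x_{23} = 1,  x_{24} = 7,  x_{25} = 8.
Since (x_{24}, x_{25}) = (x_0, x_1) = (7, 8) (two consecutive terms determine the rest), the sequence is periodic with period 24.
So x_{1214} = x_{0 + ((1214-0) mod 24)} = x_{14} = 3.

3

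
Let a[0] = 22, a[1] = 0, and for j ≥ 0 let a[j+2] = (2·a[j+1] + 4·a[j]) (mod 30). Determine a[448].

16

We have a[0] = 22,  a[1] = 0,  a[2] = 28,  a[3] = 26,  a[4] = 14,  a[5] = 12,  a[6] = 20,  a[7] = 28,  a[8] = 16,  a[9] = 24,  a[10] = 22,  a[11] = 20,  a[12] = 8,  a[13] = 6,  a[14] = 14,  a[15] = 22,  a[16] = 10,  a[17] = 18,  a[18] = 16,  a[19] = 14,  a[20] = 2,  a[21] = 0,  a[22] = 8,  a[23] = 16,  a[24] = 4,  a[25] = 12,  a[26] = 10,  a[27] = 8,  a[28] = 26,  a[29] = 24,  a[30] = 2,  a[31] = 10,  a[32] = 28,  a[33] = 6,  a[34] = 4,  a[35] = 2,  a[36] = 20,  a[37] = 18,  a[38] = 26,  a[39] = 4,  a[40] = 22,  a[41] = 0.
Since (a[40], a[41]) = (a[0], a[1]) = (22, 0) (two consecutive terms determine the rest), the sequence is periodic with period 40.
(448 - 0) mod 40 = 8, so a[448] = a[8] = 16.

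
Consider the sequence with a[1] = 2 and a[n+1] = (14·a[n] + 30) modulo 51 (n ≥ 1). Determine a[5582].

31

We have a[1] = 2,  a[2] = 7,  a[3] = 26,  a[4] = 37,  a[5] = 38,  a[6] = 1,  a[7] = 44,  a[8] = 34,  a[9] = 47,  a[10] = 25,  a[11] = 23,  a[12] = 46,  a[13] = 11,  a[14] = 31,  a[15] = 5,  a[16] = 49,  a[17] = 2.
The sequence repeats with period 16.
So a[5582] = a[1 + ((5582-1) mod 16)] = a[14] = 31.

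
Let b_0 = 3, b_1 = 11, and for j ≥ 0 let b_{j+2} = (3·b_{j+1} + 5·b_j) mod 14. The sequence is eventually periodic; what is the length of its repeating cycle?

3

Listing terms: b_0 = 3, b_1 = 11, b_2 = 6, b_3 = 3, b_4 = 11.
The sequence repeats with period 3.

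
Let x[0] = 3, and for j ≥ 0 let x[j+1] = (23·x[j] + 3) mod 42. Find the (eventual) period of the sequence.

6

We have x[0] = 3,  x[1] = 30,  x[2] = 21,  x[3] = 24,  x[4] = 9,  x[5] = 0,  x[6] = 3.
Since x[6] = x[0] = 3, the sequence is periodic with period 6.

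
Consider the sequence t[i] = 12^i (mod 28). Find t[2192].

4

We have t[1] = 12; t[2] = 4; t[3] = 20; t[4] = 16; t[5] = 24; t[6] = 8; t[7] = 12.
Since t[7] = t[1] = 12, the sequence is periodic with period 6.
So t[2192] = t[1 + ((2192-1) mod 6)] = t[2] = 4.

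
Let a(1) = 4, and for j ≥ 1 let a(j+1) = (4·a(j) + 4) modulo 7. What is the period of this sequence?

3

We have a(1) = 4,  a(2) = 6,  a(3) = 0,  a(4) = 4.
Since a(4) = a(1) = 4, the sequence is periodic with period 3.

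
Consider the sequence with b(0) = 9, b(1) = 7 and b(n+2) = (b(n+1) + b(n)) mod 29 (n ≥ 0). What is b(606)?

We have b(0) = 9,  b(1) = 7,  b(2) = 16,  b(3) = 23,  b(4) = 10,  b(5) = 4,  b(6) = 14,  b(7) = 18,  b(8) = 3,  b(9) = 21,  b(10) = 24,  b(11) = 16,  b(12) = 11,  b(13) = 27,  b(14) = 9,  b(15) = 7.
Since (b(14), b(15)) = (b(0), b(1)) = (9, 7) (two consecutive terms determine the rest), the sequence is periodic with period 14.
(606 - 0) mod 14 = 4, so b(606) = b(4) = 10.

10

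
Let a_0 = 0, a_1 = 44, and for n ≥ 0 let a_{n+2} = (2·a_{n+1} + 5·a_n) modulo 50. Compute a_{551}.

Listing terms: a_0 = 0, a_1 = 44, a_2 = 38, a_3 = 46, a_4 = 32, a_5 = 44, a_6 = 48, a_7 = 16, a_8 = 22, a_9 = 24, a_{10} = 8, a_{11} = 36, a_{12} = 12, a_{13} = 4, a_{14} = 18, a_{15} = 6, a_{16} = 2, a_{17} = 34, a_{18} = 28, a_{19} = 26, a_{20} = 42, a_{21} = 14, a_{22} = 38, a_{23} = 46.
Since (a_{22}, a_{23}) = (a_2, a_3) = (38, 46) (two consecutive terms determine the rest), the sequence is eventually periodic: after a pre-period of length 2 it cycles with period 20.
For n ≥ 2, a_n depends only on (n - 2) mod 20. (551 - 2) mod 20 = 9, so a_{551} = a_{11} = 36.

36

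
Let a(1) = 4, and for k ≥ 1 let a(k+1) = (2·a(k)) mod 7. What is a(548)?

Listing terms: a(1) = 4,  a(2) = 1,  a(3) = 2,  a(4) = 4.
Since a(4) = a(1) = 4, the sequence is periodic with period 3.
(548 - 1) mod 3 = 1, so a(548) = a(2) = 1.

1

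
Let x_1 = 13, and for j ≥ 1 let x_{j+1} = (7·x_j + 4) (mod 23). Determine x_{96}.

x_1 = 13; x_2 = 3; x_3 = 2; x_4 = 18; x_5 = 15; x_6 = 17; x_7 = 8; x_8 = 14; x_9 = 10; x_{10} = 5; x_{11} = 16; x_{12} = 1; x_{13} = 11; x_{14} = 12; x_{15} = 19; x_{16} = 22; x_{17} = 20; x_{18} = 6; x_{19} = 0; x_{20} = 4; x_{21} = 9; x_{22} = 21; x_{23} = 13.
Since x_{23} = x_1 = 13, the sequence is periodic with period 22.
So x_{96} = x_{1 + ((96-1) mod 22)} = x_8 = 14.

14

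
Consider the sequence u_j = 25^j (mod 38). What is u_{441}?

Computing terms: u_1 = 25, u_2 = 17, u_3 = 7, u_4 = 23, u_5 = 5, u_6 = 11, u_7 = 9, u_8 = 35, u_9 = 1, u_{10} = 25.
The sequence repeats with period 9.
So u_{441} = u_{1 + ((441-1) mod 9)} = u_9 = 1.

1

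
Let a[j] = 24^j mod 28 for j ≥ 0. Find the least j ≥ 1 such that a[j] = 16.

2

a[0] = 1; a[1] = 24; a[2] = 16; a[3] = 20; a[4] = 4; a[5] = 12; a[6] = 8; a[7] = 24.
Since a[7] = a[1] = 24, the sequence is eventually periodic: after a pre-period of length 1 it cycles with period 6.
The value 16 first appears (with j ≥ 1) at a[2].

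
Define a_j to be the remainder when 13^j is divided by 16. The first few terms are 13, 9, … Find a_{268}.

1

We have a_1 = 13, a_2 = 9, a_3 = 5, a_4 = 1, a_5 = 13.
The sequence repeats with period 4.
So a_{268} = a_{1 + ((268-1) mod 4)} = a_4 = 1.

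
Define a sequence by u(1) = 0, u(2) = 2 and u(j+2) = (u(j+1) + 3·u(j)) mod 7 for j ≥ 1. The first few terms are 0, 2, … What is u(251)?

u(1) = 0,  u(2) = 2,  u(3) = 2,  u(4) = 1,  u(5) = 0,  u(6) = 3,  u(7) = 3,  u(8) = 5,  u(9) = 0,  u(10) = 1,  u(11) = 1,  u(12) = 4,  u(13) = 0,  u(14) = 5,  u(15) = 5,  u(16) = 6,  u(17) = 0,  u(18) = 4,  u(19) = 4,  u(20) = 2,  u(21) = 0,  u(22) = 6,  u(23) = 6,  u(24) = 3,  u(25) = 0,  u(26) = 2.
Since (u(25), u(26)) = (u(1), u(2)) = (0, 2) (two consecutive terms determine the rest), the sequence is periodic with period 24.
So u(251) = u(1 + ((251-1) mod 24)) = u(11) = 1.

1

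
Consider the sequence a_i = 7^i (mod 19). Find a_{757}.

7

a_1 = 7,  a_2 = 11,  a_3 = 1,  a_4 = 7.
The sequence repeats with period 3.
(757 - 1) mod 3 = 0, so a_{757} = a_1 = 7.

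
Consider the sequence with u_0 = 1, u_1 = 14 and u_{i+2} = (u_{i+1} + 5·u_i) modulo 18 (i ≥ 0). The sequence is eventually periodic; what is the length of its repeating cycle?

u_0 = 1; u_1 = 14; u_2 = 1; u_3 = 17; u_4 = 4; u_5 = 17; u_6 = 1; u_7 = 14.
The sequence repeats with period 6.

6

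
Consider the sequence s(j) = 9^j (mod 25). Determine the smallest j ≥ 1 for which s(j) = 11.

We have s(0) = 1, s(1) = 9, s(2) = 6, s(3) = 4, s(4) = 11, s(5) = 24, s(6) = 16, s(7) = 19, s(8) = 21, s(9) = 14, s(10) = 1.
Since s(10) = s(0) = 1, the sequence is periodic with period 10.
The value 11 first appears (with j ≥ 1) at s(4).

4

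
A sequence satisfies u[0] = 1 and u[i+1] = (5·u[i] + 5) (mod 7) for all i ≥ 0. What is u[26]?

Computing terms: u[0] = 1; u[1] = 3; u[2] = 6; u[3] = 0; u[4] = 5; u[5] = 2; u[6] = 1.
The sequence repeats with period 6.
(26 - 0) mod 6 = 2, so u[26] = u[2] = 6.

6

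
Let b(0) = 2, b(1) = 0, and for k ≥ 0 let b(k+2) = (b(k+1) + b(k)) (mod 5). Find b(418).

4

Listing terms: b(0) = 2; b(1) = 0; b(2) = 2; b(3) = 2; b(4) = 4; b(5) = 1; b(6) = 0; b(7) = 1; b(8) = 1; b(9) = 2; b(10) = 3; b(11) = 0; b(12) = 3; b(13) = 3; b(14) = 1; b(15) = 4; b(16) = 0; b(17) = 4; b(18) = 4; b(19) = 3; b(20) = 2; b(21) = 0.
The sequence repeats with period 20.
(418 - 0) mod 20 = 18, so b(418) = b(18) = 4.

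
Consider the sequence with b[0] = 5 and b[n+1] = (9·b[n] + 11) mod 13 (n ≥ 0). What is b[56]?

Listing terms: b[0] = 5, b[1] = 4, b[2] = 8, b[3] = 5.
Since b[3] = b[0] = 5, the sequence is periodic with period 3.
(56 - 0) mod 3 = 2, so b[56] = b[2] = 8.

8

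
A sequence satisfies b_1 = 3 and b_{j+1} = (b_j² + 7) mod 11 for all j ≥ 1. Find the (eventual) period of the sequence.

3

b_1 = 3; b_2 = 5; b_3 = 10; b_4 = 8; b_5 = 5.
Since b_5 = b_2 = 5, the sequence is eventually periodic: after a pre-period of length 1 it cycles with period 3.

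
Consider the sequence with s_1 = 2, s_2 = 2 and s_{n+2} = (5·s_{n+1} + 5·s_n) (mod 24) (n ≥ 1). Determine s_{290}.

We have s_1 = 2, s_2 = 2, s_3 = 20, s_4 = 14, s_5 = 2, s_6 = 8, s_7 = 2, s_8 = 2.
The sequence repeats with period 6.
(290 - 1) mod 6 = 1, so s_{290} = s_2 = 2.

2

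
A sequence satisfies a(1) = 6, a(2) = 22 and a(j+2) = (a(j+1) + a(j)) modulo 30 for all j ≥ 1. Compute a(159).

20

Listing terms: a(1) = 6, a(2) = 22, a(3) = 28, a(4) = 20, a(5) = 18, a(6) = 8, a(7) = 26, a(8) = 4, a(9) = 0, a(10) = 4, a(11) = 4, a(12) = 8, a(13) = 12, a(14) = 20, a(15) = 2, a(16) = 22, a(17) = 24, a(18) = 16, a(19) = 10, a(20) = 26, a(21) = 6, a(22) = 2, a(23) = 8, a(24) = 10, a(25) = 18, a(26) = 28, a(27) = 16, a(28) = 14, a(29) = 0, a(30) = 14, a(31) = 14, a(32) = 28, a(33) = 12, a(34) = 10, a(35) = 22, a(36) = 2, a(37) = 24, a(38) = 26, a(39) = 20, a(40) = 16, a(41) = 6, a(42) = 22.
Since (a(41), a(42)) = (a(1), a(2)) = (6, 22) (two consecutive terms determine the rest), the sequence is periodic with period 40.
(159 - 1) mod 40 = 38, so a(159) = a(39) = 20.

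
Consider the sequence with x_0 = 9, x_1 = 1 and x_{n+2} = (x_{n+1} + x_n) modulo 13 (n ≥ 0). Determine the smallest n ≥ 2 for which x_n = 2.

Computing terms: x_0 = 9,  x_1 = 1,  x_2 = 10,  x_3 = 11,  x_4 = 8,  x_5 = 6,  x_6 = 1,  x_7 = 7,  x_8 = 8,  x_9 = 2,  x_{10} = 10,  x_{11} = 12,  x_{12} = 9,  x_{13} = 8,  x_{14} = 4,  x_{15} = 12,  x_{16} = 3,  x_{17} = 2,  x_{18} = 5,  x_{19} = 7,  x_{20} = 12,  x_{21} = 6,  x_{22} = 5,  x_{23} = 11,  x_{24} = 3,  x_{25} = 1,  x_{26} = 4,  x_{27} = 5,  x_{28} = 9,  x_{29} = 1.
The sequence repeats with period 28.
The value 2 first appears (with n ≥ 2) at x_9.

9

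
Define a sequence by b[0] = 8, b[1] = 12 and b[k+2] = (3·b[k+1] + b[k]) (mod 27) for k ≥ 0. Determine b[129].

Computing terms: b[0] = 8; b[1] = 12; b[2] = 17; b[3] = 9; b[4] = 17; b[5] = 6; b[6] = 8; b[7] = 3; b[8] = 17; b[9] = 0; b[10] = 17; b[11] = 24; b[12] = 8; b[13] = 21; b[14] = 17; b[15] = 18; b[16] = 17; b[17] = 15; b[18] = 8; b[19] = 12.
Since (b[18], b[19]) = (b[0], b[1]) = (8, 12) (two consecutive terms determine the rest), the sequence is periodic with period 18.
So b[129] = b[0 + ((129-0) mod 18)] = b[3] = 9.

9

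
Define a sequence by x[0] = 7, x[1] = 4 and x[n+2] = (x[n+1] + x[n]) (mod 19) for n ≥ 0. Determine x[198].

x[0] = 7,  x[1] = 4,  x[2] = 11,  x[3] = 15,  x[4] = 7,  x[5] = 3,  x[6] = 10,  x[7] = 13,  x[8] = 4,  x[9] = 17,  x[10] = 2,  x[11] = 0,  x[12] = 2,  x[13] = 2,  x[14] = 4,  x[15] = 6,  x[16] = 10,  x[17] = 16,  x[18] = 7,  x[19] = 4.
The sequence repeats with period 18.
So x[198] = x[0 + ((198-0) mod 18)] = x[0] = 7.

7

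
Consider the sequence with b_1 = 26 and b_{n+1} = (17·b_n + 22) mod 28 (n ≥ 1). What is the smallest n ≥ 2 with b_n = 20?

Listing terms: b_1 = 26; b_2 = 16; b_3 = 14; b_4 = 8; b_5 = 18; b_6 = 20; b_7 = 26.
The sequence repeats with period 6.
The value 20 first appears (with n ≥ 2) at b_6.

6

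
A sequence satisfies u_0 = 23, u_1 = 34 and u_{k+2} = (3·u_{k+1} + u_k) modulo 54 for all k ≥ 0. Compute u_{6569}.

19

We have u_0 = 23; u_1 = 34; u_2 = 17; u_3 = 31; u_4 = 2; u_5 = 37; u_6 = 5; u_7 = 52; u_8 = 53; u_9 = 49; u_{10} = 38; u_{11} = 1; u_{12} = 41; u_{13} = 16; u_{14} = 35; u_{15} = 13; u_{16} = 20; u_{17} = 19; u_{18} = 23; u_{19} = 34.
The sequence repeats with period 18.
So u_{6569} = u_{0 + ((6569-0) mod 18)} = u_{17} = 19.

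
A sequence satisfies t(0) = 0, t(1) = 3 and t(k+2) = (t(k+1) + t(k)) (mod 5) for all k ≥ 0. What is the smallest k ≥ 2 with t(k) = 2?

9

Computing terms: t(0) = 0, t(1) = 3, t(2) = 3, t(3) = 1, t(4) = 4, t(5) = 0, t(6) = 4, t(7) = 4, t(8) = 3, t(9) = 2, t(10) = 0, t(11) = 2, t(12) = 2, t(13) = 4, t(14) = 1, t(15) = 0, t(16) = 1, t(17) = 1, t(18) = 2, t(19) = 3, t(20) = 0, t(21) = 3.
The sequence repeats with period 20.
The value 2 first appears (with k ≥ 2) at t(9).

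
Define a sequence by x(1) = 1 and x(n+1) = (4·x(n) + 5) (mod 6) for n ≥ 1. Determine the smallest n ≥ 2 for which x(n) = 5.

Computing terms: x(1) = 1,  x(2) = 3,  x(3) = 5,  x(4) = 1.
The sequence repeats with period 3.
The value 5 first appears (with n ≥ 2) at x(3).

3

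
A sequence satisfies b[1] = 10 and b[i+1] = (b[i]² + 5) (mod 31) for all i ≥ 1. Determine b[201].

25

Computing terms: b[1] = 10; b[2] = 12; b[3] = 25; b[4] = 10.
Since b[4] = b[1] = 10, the sequence is periodic with period 3.
(201 - 1) mod 3 = 2, so b[201] = b[3] = 25.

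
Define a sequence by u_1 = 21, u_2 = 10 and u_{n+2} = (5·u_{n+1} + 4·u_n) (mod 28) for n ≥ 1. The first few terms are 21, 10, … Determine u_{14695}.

2

We have u_1 = 21, u_2 = 10, u_3 = 22, u_4 = 10, u_5 = 26, u_6 = 2, u_7 = 2, u_8 = 18, u_9 = 14, u_{10} = 2, u_{11} = 10, u_{12} = 2, u_{13} = 22, u_{14} = 6, u_{15} = 6, u_{16} = 26, u_{17} = 14, u_{18} = 6, u_{19} = 2, u_{20} = 6, u_{21} = 10, u_{22} = 18, u_{23} = 18, u_{24} = 22, u_{25} = 14, u_{26} = 18, u_{27} = 6, u_{28} = 18, u_{29} = 2, u_{30} = 26, u_{31} = 26, u_{32} = 10, u_{33} = 14, u_{34} = 26, u_{35} = 18, u_{36} = 26, u_{37} = 6, u_{38} = 22, u_{39} = 22, u_{40} = 2, u_{41} = 14, u_{42} = 22, u_{43} = 26, u_{44} = 22, u_{45} = 18, u_{46} = 10, u_{47} = 10, u_{48} = 6, u_{49} = 14, u_{50} = 10, u_{51} = 22.
Since (u_{50}, u_{51}) = (u_2, u_3) = (10, 22) (two consecutive terms determine the rest), the sequence is eventually periodic: after a pre-period of length 1 it cycles with period 48.
For n ≥ 2, u_n depends only on (n - 2) mod 48. (14695 - 2) mod 48 = 5, so u_{14695} = u_7 = 2.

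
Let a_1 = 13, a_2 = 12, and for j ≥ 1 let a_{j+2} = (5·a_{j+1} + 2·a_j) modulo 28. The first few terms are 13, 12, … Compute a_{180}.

Computing terms: a_1 = 13,  a_2 = 12,  a_3 = 2,  a_4 = 6,  a_5 = 6,  a_6 = 14,  a_7 = 26,  a_8 = 18,  a_9 = 2,  a_{10} = 18,  a_{11} = 10,  a_{12} = 2,  a_{13} = 2,  a_{14} = 14,  a_{15} = 18,  a_{16} = 6,  a_{17} = 10,  a_{18} = 6,  a_{19} = 22,  a_{20} = 10,  a_{21} = 10,  a_{22} = 14,  a_{23} = 6,  a_{24} = 2,  a_{25} = 22,  a_{26} = 2,  a_{27} = 26,  a_{28} = 22,  a_{29} = 22,  a_{30} = 14,  a_{31} = 2,  a_{32} = 10,  a_{33} = 26,  a_{34} = 10,  a_{35} = 18,  a_{36} = 26,  a_{37} = 26,  a_{38} = 14,  a_{39} = 10,  a_{40} = 22,  a_{41} = 18,  a_{42} = 22,  a_{43} = 6,  a_{44} = 18,  a_{45} = 18,  a_{46} = 14,  a_{47} = 22,  a_{48} = 26,  a_{49} = 6,  a_{50} = 26,  a_{51} = 2,  a_{52} = 6.
Since (a_{51}, a_{52}) = (a_3, a_4) = (2, 6) (two consecutive terms determine the rest), the sequence is eventually periodic: after a pre-period of length 2 it cycles with period 48.
For j ≥ 3, a_j depends only on (j - 3) mod 48. (180 - 3) mod 48 = 33, so a_{180} = a_{36} = 26.

26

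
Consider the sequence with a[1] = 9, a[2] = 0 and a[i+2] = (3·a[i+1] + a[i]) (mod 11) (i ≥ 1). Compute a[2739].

9

a[1] = 9,  a[2] = 0,  a[3] = 9,  a[4] = 5,  a[5] = 2,  a[6] = 0,  a[7] = 2,  a[8] = 6,  a[9] = 9,  a[10] = 0.
Since (a[9], a[10]) = (a[1], a[2]) = (9, 0) (two consecutive terms determine the rest), the sequence is periodic with period 8.
So a[2739] = a[1 + ((2739-1) mod 8)] = a[3] = 9.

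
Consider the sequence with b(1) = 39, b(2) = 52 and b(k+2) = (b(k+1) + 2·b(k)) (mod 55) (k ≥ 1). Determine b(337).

b(1) = 39, b(2) = 52, b(3) = 20, b(4) = 14, b(5) = 54, b(6) = 27, b(7) = 25, b(8) = 24, b(9) = 19, b(10) = 12, b(11) = 50, b(12) = 19, b(13) = 9, b(14) = 47, b(15) = 10, b(16) = 49, b(17) = 14, b(18) = 2, b(19) = 30, b(20) = 34, b(21) = 39, b(22) = 52.
The sequence repeats with period 20.
So b(337) = b(1 + ((337-1) mod 20)) = b(17) = 14.

14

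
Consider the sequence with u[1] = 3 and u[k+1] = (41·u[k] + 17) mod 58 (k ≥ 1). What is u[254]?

24

Listing terms: u[1] = 3,  u[2] = 24,  u[3] = 15,  u[4] = 52,  u[5] = 3.
The sequence repeats with period 4.
So u[254] = u[1 + ((254-1) mod 4)] = u[2] = 24.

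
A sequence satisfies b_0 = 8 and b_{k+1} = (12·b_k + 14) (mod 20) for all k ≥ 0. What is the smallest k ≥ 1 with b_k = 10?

Computing terms: b_0 = 8, b_1 = 10, b_2 = 14, b_3 = 2, b_4 = 18, b_5 = 10.
Since b_5 = b_1 = 10, the sequence is eventually periodic: after a pre-period of length 1 it cycles with period 4.
The value 10 first appears (with k ≥ 1) at b_1.

1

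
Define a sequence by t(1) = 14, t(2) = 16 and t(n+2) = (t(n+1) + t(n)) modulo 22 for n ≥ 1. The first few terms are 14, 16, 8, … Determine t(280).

2

We have t(1) = 14, t(2) = 16, t(3) = 8, t(4) = 2, t(5) = 10, t(6) = 12, t(7) = 0, t(8) = 12, t(9) = 12, t(10) = 2, t(11) = 14, t(12) = 16.
The sequence repeats with period 10.
(280 - 1) mod 10 = 9, so t(280) = t(10) = 2.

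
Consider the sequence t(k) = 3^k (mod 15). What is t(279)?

12

t(1) = 3; t(2) = 9; t(3) = 12; t(4) = 6; t(5) = 3.
Since t(5) = t(1) = 3, the sequence is periodic with period 4.
(279 - 1) mod 4 = 2, so t(279) = t(3) = 12.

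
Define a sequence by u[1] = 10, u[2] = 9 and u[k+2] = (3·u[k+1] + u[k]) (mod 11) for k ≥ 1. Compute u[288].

u[1] = 10, u[2] = 9, u[3] = 4, u[4] = 10, u[5] = 1, u[6] = 2, u[7] = 7, u[8] = 1, u[9] = 10, u[10] = 9.
Since (u[9], u[10]) = (u[1], u[2]) = (10, 9) (two consecutive terms determine the rest), the sequence is periodic with period 8.
(288 - 1) mod 8 = 7, so u[288] = u[8] = 1.

1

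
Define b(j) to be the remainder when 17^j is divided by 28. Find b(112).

25

We have b(0) = 1, b(1) = 17, b(2) = 9, b(3) = 13, b(4) = 25, b(5) = 5, b(6) = 1.
The sequence repeats with period 6.
So b(112) = b(0 + ((112-0) mod 6)) = b(4) = 25.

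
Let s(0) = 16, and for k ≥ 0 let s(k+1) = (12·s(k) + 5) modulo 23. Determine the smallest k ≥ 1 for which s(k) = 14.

7

Listing terms: s(0) = 16,  s(1) = 13,  s(2) = 0,  s(3) = 5,  s(4) = 19,  s(5) = 3,  s(6) = 18,  s(7) = 14,  s(8) = 12,  s(9) = 11,  s(10) = 22,  s(11) = 16.
Since s(11) = s(0) = 16, the sequence is periodic with period 11.
The value 14 first appears (with k ≥ 1) at s(7).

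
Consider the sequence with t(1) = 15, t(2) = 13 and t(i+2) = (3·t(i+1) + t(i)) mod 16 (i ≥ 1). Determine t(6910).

Listing terms: t(1) = 15, t(2) = 13, t(3) = 6, t(4) = 15, t(5) = 3, t(6) = 8, t(7) = 11, t(8) = 9, t(9) = 6, t(10) = 11, t(11) = 7, t(12) = 0, t(13) = 7, t(14) = 5, t(15) = 6, t(16) = 7, t(17) = 11, t(18) = 8, t(19) = 3, t(20) = 1, t(21) = 6, t(22) = 3, t(23) = 15, t(24) = 0, t(25) = 15, t(26) = 13.
Since (t(25), t(26)) = (t(1), t(2)) = (15, 13) (two consecutive terms determine the rest), the sequence is periodic with period 24.
(6910 - 1) mod 24 = 21, so t(6910) = t(22) = 3.

3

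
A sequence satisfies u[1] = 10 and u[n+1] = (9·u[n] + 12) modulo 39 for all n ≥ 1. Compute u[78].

Computing terms: u[1] = 10; u[2] = 24; u[3] = 33; u[4] = 36; u[5] = 24.
Since u[5] = u[2] = 24, the sequence is eventually periodic: after a pre-period of length 1 it cycles with period 3.
For n ≥ 2, u[n] depends only on (n - 2) mod 3. (78 - 2) mod 3 = 1, so u[78] = u[3] = 33.

33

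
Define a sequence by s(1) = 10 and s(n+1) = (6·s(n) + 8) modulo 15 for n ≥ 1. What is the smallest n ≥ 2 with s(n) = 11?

3

Listing terms: s(1) = 10, s(2) = 8, s(3) = 11, s(4) = 14, s(5) = 2, s(6) = 5, s(7) = 8.
Since s(7) = s(2) = 8, the sequence is eventually periodic: after a pre-period of length 1 it cycles with period 5.
The value 11 first appears (with n ≥ 2) at s(3).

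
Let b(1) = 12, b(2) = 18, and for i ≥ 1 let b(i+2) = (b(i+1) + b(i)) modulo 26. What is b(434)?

20

Listing terms: b(1) = 12; b(2) = 18; b(3) = 4; b(4) = 22; b(5) = 0; b(6) = 22; b(7) = 22; b(8) = 18; b(9) = 14; b(10) = 6; b(11) = 20; b(12) = 0; b(13) = 20; b(14) = 20; b(15) = 14; b(16) = 8; b(17) = 22; b(18) = 4; b(19) = 0; b(20) = 4; b(21) = 4; b(22) = 8; b(23) = 12; b(24) = 20; b(25) = 6; b(26) = 0; b(27) = 6; b(28) = 6; b(29) = 12; b(30) = 18.
The sequence repeats with period 28.
So b(434) = b(1 + ((434-1) mod 28)) = b(14) = 20.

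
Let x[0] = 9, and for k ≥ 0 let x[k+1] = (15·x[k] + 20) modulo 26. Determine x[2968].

15

Computing terms: x[0] = 9; x[1] = 25; x[2] = 5; x[3] = 17; x[4] = 15; x[5] = 11; x[6] = 3; x[7] = 13; x[8] = 7; x[9] = 21; x[10] = 23; x[11] = 1; x[12] = 9.
The sequence repeats with period 12.
(2968 - 0) mod 12 = 4, so x[2968] = x[4] = 15.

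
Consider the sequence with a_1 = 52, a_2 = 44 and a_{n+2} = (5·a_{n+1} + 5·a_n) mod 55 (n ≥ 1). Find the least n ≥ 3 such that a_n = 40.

3

We have a_1 = 52, a_2 = 44, a_3 = 40, a_4 = 35, a_5 = 45, a_6 = 15, a_7 = 25, a_8 = 35, a_9 = 25, a_{10} = 25, a_{11} = 30, a_{12} = 0, a_{13} = 40, a_{14} = 35.
Since (a_{13}, a_{14}) = (a_3, a_4) = (40, 35) (two consecutive terms determine the rest), the sequence is eventually periodic: after a pre-period of length 2 it cycles with period 10.
The value 40 first appears (with n ≥ 3) at a_3.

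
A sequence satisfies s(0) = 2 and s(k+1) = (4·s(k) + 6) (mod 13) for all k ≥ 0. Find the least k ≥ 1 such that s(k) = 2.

6

We have s(0) = 2; s(1) = 1; s(2) = 10; s(3) = 7; s(4) = 8; s(5) = 12; s(6) = 2.
Since s(6) = s(0) = 2, the sequence is periodic with period 6.
The value 2 next appears (with k ≥ 1) at s(6).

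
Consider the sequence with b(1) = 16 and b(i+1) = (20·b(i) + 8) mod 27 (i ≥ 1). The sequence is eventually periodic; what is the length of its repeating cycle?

b(1) = 16,  b(2) = 4,  b(3) = 7,  b(4) = 13,  b(5) = 25,  b(6) = 22,  b(7) = 16.
The sequence repeats with period 6.

6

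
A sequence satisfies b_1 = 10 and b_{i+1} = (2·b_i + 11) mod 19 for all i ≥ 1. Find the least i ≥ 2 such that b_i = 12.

2

Listing terms: b_1 = 10, b_2 = 12, b_3 = 16, b_4 = 5, b_5 = 2, b_6 = 15, b_7 = 3, b_8 = 17, b_9 = 7, b_{10} = 6, b_{11} = 4, b_{12} = 0, b_{13} = 11, b_{14} = 14, b_{15} = 1, b_{16} = 13, b_{17} = 18, b_{18} = 9, b_{19} = 10.
Since b_{19} = b_1 = 10, the sequence is periodic with period 18.
The value 12 first appears (with i ≥ 2) at b_2.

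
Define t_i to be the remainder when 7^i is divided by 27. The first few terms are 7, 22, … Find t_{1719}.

We have t_1 = 7,  t_2 = 22,  t_3 = 19,  t_4 = 25,  t_5 = 13,  t_6 = 10,  t_7 = 16,  t_8 = 4,  t_9 = 1,  t_{10} = 7.
Since t_{10} = t_1 = 7, the sequence is periodic with period 9.
So t_{1719} = t_{1 + ((1719-1) mod 9)} = t_9 = 1.

1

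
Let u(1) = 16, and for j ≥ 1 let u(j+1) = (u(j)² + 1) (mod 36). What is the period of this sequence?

u(1) = 16; u(2) = 5; u(3) = 26; u(4) = 29; u(5) = 14; u(6) = 17; u(7) = 2; u(8) = 5.
Since u(8) = u(2) = 5, the sequence is eventually periodic: after a pre-period of length 1 it cycles with period 6.

6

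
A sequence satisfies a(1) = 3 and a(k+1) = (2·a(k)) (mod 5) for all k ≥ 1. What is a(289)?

Listing terms: a(1) = 3,  a(2) = 1,  a(3) = 2,  a(4) = 4,  a(5) = 3.
The sequence repeats with period 4.
(289 - 1) mod 4 = 0, so a(289) = a(1) = 3.

3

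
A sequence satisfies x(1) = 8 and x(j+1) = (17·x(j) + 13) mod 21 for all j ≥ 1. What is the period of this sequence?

6

We have x(1) = 8, x(2) = 2, x(3) = 5, x(4) = 14, x(5) = 20, x(6) = 17, x(7) = 8.
The sequence repeats with period 6.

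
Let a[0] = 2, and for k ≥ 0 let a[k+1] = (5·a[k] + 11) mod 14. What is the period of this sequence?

6

Computing terms: a[0] = 2,  a[1] = 7,  a[2] = 4,  a[3] = 3,  a[4] = 12,  a[5] = 1,  a[6] = 2.
Since a[6] = a[0] = 2, the sequence is periodic with period 6.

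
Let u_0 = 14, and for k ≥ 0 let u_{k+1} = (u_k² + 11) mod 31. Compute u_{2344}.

0

u_0 = 14,  u_1 = 21,  u_2 = 18,  u_3 = 25,  u_4 = 16,  u_5 = 19,  u_6 = 0,  u_7 = 11,  u_8 = 8,  u_9 = 13,  u_{10} = 25.
Since u_{10} = u_3 = 25, the sequence is eventually periodic: after a pre-period of length 3 it cycles with period 7.
For k ≥ 3, u_k depends only on (k - 3) mod 7. (2344 - 3) mod 7 = 3, so u_{2344} = u_6 = 0.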